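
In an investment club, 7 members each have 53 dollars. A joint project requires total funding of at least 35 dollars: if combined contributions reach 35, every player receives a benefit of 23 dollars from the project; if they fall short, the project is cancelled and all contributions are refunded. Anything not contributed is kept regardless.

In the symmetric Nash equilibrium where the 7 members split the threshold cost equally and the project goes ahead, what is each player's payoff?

Equal share of the threshold: 35/7 = 5.
At this profile no one gains by cutting their contribution: any cut drops the total below 35, the project is cancelled, contributions are refunded, and the deviator ends with 53, which is less than 53 − 5 + 23 = 71. Contributing more than 5 just wastes the excess. So contributing exactly 5 is a best response.
Each player's payoff: 53 − 5 + 23 = 71.

71 dollars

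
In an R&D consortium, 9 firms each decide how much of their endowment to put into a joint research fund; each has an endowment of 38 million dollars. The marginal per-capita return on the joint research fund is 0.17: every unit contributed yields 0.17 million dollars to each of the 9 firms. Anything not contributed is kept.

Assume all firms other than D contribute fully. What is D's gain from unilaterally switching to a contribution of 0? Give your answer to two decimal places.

Switching from a contribution of 38 to 0 lets D keep an extra 38 million dollars, but lowers the joint research fund by 38, which costs D their own share of that drop: 0.17 × 38 = 6.46.
Net gain = 38 − 6.46 = 31.54. The private return per contributed unit (0.17) is below 1, so free-riding is indeed the best response regardless of what the others do.

31.54 million dollars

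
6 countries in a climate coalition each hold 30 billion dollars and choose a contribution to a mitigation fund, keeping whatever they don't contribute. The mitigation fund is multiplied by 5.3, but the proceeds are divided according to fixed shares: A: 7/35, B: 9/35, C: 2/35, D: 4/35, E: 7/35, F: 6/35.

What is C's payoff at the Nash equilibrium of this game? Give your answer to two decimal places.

Player j's private return per contributed unit is 5.3 × (j's share). Contributing is weakly dominant for j when that share is at least 1/5.3 = 0.1887, and contributing 0 is dominant otherwise.
A, B and E are above the threshold, contributing 30 each; the remaining 3 contribute 0. Total contributed: 90.
C keeps 30 and receives 5.3 × 90 × 2/35 = 27.26 from the mitigation fund, for a payoff of 57.26.

57.26 billion dollars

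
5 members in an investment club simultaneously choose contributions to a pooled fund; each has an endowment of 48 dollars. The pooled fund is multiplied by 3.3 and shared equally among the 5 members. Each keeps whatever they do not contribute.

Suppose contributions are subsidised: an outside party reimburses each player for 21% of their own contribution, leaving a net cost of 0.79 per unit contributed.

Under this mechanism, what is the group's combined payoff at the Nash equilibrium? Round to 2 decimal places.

240.00 dollars

The effective private return is (3.3/5) / 0.79 = 0.8354, which is still under 1, so the mechanism doesn't change anyone's dominant strategy: zero contribution.
At the Nash equilibrium no one contributes; group total payoff = 5 × 48 = 240.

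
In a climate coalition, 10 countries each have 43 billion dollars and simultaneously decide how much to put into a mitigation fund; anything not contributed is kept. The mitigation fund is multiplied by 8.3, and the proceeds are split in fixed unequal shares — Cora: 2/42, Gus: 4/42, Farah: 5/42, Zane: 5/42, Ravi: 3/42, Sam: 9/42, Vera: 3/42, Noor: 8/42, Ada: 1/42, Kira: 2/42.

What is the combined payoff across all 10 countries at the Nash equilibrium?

1057.80 billion dollars

For player j, contributing a unit is worthwhile iff 8.3 × (j's share) ≥ 1, i.e. iff j's share is at least 0.1205.
Sam and Noor are above the threshold, contributing 43 each; the remaining 8 contribute 0. Total contributed: 86.
The mitigation fund pays out 8.3 × 86 = 713.80 in total (split across the unequal shares, but the aggregate is all that matters for the group sum).
The 8 free-riders keep 43 each, adding 344. Group total = 344 + 713.80 = 1057.80.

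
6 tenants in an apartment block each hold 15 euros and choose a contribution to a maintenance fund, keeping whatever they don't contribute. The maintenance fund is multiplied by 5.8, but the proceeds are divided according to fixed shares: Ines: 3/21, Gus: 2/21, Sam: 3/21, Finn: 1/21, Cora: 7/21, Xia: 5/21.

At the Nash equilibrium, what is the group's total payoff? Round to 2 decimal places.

234.00 euros

A player with share s gets back 5.8·s per unit contributed, so full contribution is dominant for anyone with s > 1/5.8 = 0.1724 and zero contribution is dominant for anyone below.
The shares above 0.1724 belong to Cora and Xia, contributing 15 each; the remaining 4 contribute 0. Total contributed: 30.
The maintenance fund pays out 5.8 × 30 = 174.00 in total (split across the unequal shares, but the aggregate is all that matters for the group sum).
The 4 free-riders keep 15 each, adding 60. Group total = 60 + 174.00 = 234.00.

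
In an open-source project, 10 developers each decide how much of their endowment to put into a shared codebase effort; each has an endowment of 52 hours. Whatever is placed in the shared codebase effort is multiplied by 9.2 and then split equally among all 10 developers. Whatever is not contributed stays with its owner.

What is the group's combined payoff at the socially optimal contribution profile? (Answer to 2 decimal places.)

4784.00 hours

Each contributed unit returns 9.200 to the group as a whole (0.9200 to each of 10 players), which exceeds 1, so the social optimum is full contribution: group total = 9.200 × 520 = 4784.00.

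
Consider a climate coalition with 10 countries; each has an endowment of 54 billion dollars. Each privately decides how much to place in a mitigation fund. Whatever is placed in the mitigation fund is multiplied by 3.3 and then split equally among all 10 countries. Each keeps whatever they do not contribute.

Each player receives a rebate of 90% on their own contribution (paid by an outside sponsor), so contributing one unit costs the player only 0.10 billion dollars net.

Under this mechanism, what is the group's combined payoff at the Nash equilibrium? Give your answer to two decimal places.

With the mechanism, a contributed unit returns (3.3/10) / 0.10 = 3.3000 per unit of net cost to the contributor — now above 1 — so contributing fully is weakly dominant for every player.
So the Nash equilibrium is full contribution by all 10; the group earns 10 × (54 × 0.90 + 3.3 × 54) = 2268.00.

2268.00 billion dollars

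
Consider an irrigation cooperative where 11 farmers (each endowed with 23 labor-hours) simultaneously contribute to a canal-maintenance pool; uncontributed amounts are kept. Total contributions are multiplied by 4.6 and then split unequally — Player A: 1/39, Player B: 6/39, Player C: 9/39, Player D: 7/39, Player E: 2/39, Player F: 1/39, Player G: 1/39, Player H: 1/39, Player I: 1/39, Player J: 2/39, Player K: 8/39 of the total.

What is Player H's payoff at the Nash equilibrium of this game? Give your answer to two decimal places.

Player j's private return per contributed unit is 4.6 × (j's share). Contributing is weakly dominant for j when that share is at least 1/4.6 = 0.2174, and contributing 0 is dominant otherwise.
Only Player C (9/39) clears that bar, contributing 23; the remaining 10 contribute 0. Total contributed: 23.
Player H keeps 23 and receives 4.6 × 23 × 1/39 = 2.71 from the canal-maintenance pool, for a payoff of 25.71.

25.71 labor-hours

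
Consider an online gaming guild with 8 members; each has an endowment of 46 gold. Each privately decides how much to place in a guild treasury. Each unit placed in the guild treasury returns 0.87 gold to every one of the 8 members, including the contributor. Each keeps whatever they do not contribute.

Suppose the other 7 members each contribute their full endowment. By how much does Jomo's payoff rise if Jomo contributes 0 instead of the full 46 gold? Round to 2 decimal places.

5.98 gold

Switching from a contribution of 46 to 0 lets Jomo keep an extra 46 gold, but lowers the guild treasury by 46, which costs Jomo their own share of that drop: 0.87 × 46 = 40.02.
Net gain = 46 − 40.02 = 5.98. The private return per contributed unit (0.87) is below 1, so free-riding is indeed the best response regardless of what the others do.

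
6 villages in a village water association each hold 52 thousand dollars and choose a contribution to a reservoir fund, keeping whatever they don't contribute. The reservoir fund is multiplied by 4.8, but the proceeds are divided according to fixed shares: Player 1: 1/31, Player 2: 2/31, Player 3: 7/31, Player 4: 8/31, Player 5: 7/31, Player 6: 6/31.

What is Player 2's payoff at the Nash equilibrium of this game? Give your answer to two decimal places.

Player j's private return per contributed unit is 4.8 × (j's share). Contributing is weakly dominant for j when that share is at least 1/4.8 = 0.2083, and contributing 0 is dominant otherwise.
Player 3, Player 4 and Player 5 are above the threshold, contributing 52 each; the remaining 3 contribute 0. Total contributed: 156.
Player 2 keeps 52 and receives 4.8 × 156 × 2/31 = 48.31 from the reservoir fund, for a payoff of 100.31.

100.31 thousand dollars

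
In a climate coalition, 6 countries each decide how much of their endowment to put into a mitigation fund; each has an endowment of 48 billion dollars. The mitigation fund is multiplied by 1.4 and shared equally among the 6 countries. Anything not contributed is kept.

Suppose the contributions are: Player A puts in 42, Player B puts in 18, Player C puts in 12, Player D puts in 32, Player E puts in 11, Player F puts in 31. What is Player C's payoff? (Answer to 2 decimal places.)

70.07 billion dollars

Total contributed: 42 + 18 + 12 + 32 + 11 + 31 = 146.
Each receives 1.4 × 146 / 6 = 34.07 from the mitigation fund.
Player C keeps 48 − 12 = 36, so Player C's payoff is 36 + 34.07 = 70.07.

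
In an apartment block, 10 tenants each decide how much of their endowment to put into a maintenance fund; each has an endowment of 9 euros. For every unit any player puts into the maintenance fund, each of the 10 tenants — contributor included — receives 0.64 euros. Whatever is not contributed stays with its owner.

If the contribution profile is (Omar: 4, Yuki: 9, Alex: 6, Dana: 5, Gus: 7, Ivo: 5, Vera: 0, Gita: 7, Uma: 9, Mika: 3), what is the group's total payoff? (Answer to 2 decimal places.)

Total contributed: 4 + 9 + 6 + 5 + 7 + 5 + 0 + 7 + 9 + 3 = 55; total kept: 10 × 9 − 55 = 35.
The maintenance fund pays out 0.64 × 10 × 55 = 352.00 in aggregate.
Group total = 35 + 352.00 = 387.00.

387.00 euros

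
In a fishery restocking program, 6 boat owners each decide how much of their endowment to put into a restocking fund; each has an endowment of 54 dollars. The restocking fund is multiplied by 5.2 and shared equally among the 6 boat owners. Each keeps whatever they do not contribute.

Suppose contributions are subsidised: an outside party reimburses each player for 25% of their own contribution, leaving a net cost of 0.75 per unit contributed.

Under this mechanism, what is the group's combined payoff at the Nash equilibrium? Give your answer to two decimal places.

1765.80 dollars

Under the mechanism each unit contributed yields (5.2/6) / 0.75 = 1.1556 back to its contributor per unit of net cost, which exceeds 1, making full contribution the dominant choice for everyone.
At the Nash equilibrium everyone contributes 54. Group total payoff = 6 × (54 × 0.25 + 5.2 × 54) = 1765.80.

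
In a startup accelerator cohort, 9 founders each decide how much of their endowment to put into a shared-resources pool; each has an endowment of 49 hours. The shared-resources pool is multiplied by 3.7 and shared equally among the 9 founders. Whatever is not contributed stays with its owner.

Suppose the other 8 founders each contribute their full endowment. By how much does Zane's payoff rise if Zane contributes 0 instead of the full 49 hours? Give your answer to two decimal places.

Switching from a contribution of 49 to 0 lets Zane keep an extra 49 hours, but lowers the shared-resources pool by 49, which costs Zane their own share of that drop: 3.7/9 × 49 = 20.14.
Net gain = 49 − 20.14 = 28.86. The private return per contributed unit (0.4111) is below 1, so free-riding is indeed the best response regardless of what the others do.

28.86 hours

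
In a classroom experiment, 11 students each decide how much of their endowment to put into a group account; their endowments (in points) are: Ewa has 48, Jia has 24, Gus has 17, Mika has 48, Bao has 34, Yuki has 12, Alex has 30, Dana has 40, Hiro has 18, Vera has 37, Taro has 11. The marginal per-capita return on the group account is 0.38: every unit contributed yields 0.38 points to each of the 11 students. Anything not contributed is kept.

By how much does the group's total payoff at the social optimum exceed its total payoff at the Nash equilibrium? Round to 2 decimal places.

1014.42 points

The private return per contributed unit is 0.38 < 1 for everyone, so the Nash equilibrium is zero contribution and the group total is Σ E_j = 48 + 24 + 17 + 48 + 34 + 12 + 30 + 40 + 18 + 37 + 11 = 319.
Each contributed unit returns 4.180 to the group, so the social optimum is full contribution by everyone: group total = 4.180 × 319 = 1333.42.
Efficiency loss = (4.180 − 1) × 319 = 1014.42.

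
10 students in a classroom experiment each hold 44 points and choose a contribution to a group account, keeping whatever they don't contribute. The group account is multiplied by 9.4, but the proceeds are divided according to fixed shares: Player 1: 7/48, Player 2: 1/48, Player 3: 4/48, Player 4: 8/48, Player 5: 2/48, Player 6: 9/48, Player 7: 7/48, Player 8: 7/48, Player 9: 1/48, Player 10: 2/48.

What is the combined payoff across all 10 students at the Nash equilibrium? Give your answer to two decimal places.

For player j, contributing a unit is worthwhile iff 9.4 × (j's share) ≥ 1, i.e. iff j's share is at least 0.1064.
The shares above 0.1064 belong to Player 1, Player 4, Player 6, Player 7 and Player 8, contributing 44 each; the remaining 5 contribute 0. Total contributed: 220.
The group account pays out 9.4 × 220 = 2068.00 in total (split across the unequal shares, but the aggregate is all that matters for the group sum).
The 5 free-riders keep 44 each, adding 220. Group total = 220 + 2068.00 = 2288.00.

2288.00 points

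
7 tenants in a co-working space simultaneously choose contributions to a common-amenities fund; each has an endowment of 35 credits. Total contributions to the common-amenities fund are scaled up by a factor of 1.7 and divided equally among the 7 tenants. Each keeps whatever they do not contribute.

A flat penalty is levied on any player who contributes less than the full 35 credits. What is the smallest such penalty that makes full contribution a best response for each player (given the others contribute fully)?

Given the others contribute fully, the best deviation is to contribute 0 (any partial contribution still incurs the fine and gives up units whose private return 0.2429 is below 1).
Deviating from 35 to 0 saves 35 credits but forfeits the deviator's share of the drop in the common-amenities fund: 1.7/7 × 35 = 8.50.
So the deviation gain is 35 − 8.50 = 26.50, and the fine must be at least 26.50 credits to wipe it out.

26.50 credits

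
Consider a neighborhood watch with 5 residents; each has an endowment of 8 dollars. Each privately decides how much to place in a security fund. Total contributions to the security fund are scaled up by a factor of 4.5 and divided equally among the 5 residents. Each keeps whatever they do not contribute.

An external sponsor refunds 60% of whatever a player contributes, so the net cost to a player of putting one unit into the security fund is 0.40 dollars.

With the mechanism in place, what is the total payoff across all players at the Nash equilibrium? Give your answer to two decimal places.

The effective private return per unit is now (4.5/5) / 0.40 = 2.2500 > 1, so every player's dominant strategy flips to full contribution.
So the Nash equilibrium is full contribution by all 5; the group earns 5 × (8 × 0.60 + 4.5 × 8) = 204.00.

204.00 dollars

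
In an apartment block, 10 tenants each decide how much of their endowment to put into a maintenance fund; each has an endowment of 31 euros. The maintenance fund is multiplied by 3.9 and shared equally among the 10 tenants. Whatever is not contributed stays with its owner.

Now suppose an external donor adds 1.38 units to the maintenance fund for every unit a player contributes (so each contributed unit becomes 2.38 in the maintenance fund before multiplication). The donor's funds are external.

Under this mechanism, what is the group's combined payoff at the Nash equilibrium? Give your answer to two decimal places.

Even with the mechanism, each unit contributed returns only 3.9 × 2.38 / 10 = 0.9282 per unit of net cost, so contributing nothing is still dominant.
At the Nash equilibrium no one contributes; group total payoff = 10 × 31 = 310.

310.00 euros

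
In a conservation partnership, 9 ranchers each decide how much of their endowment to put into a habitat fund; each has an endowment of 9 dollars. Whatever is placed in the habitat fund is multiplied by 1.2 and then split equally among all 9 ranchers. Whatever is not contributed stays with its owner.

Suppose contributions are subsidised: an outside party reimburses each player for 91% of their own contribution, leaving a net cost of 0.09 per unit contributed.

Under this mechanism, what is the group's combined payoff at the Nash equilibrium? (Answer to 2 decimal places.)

Under the mechanism each unit contributed yields (1.2/9) / 0.09 = 1.4815 back to its contributor per unit of net cost, which exceeds 1, making full contribution the dominant choice for everyone.
At the Nash equilibrium everyone contributes 9. Group total payoff = 9 × (9 × 0.91 + 1.2 × 9) = 170.91.

170.91 dollars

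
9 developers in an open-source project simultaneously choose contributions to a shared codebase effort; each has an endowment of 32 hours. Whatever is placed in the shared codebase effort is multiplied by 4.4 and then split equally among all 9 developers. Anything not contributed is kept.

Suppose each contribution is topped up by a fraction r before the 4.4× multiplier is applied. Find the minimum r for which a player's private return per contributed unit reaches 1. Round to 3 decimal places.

1.045

With matching at rate r, one contributed unit becomes (1 + r) in the shared codebase effort and returns 4.4 × (1 + r) / 9 to the contributor.
Setting this equal to 1: 1 + r = 9/4.4 = 2.0455.
So the minimum matching rate is r = 2.0455 − 1 = 1.045.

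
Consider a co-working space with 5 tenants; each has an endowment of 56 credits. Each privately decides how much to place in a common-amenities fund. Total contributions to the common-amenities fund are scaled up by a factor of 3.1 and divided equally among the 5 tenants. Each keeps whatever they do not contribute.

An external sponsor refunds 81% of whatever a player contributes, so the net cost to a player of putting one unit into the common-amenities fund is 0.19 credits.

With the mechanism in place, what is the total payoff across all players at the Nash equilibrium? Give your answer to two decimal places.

The effective private return per unit is now (3.1/5) / 0.19 = 3.2632 > 1, so every player's dominant strategy flips to full contribution.
So the Nash equilibrium is full contribution by all 5; the group earns 5 × (56 × 0.81 + 3.1 × 56) = 1094.80.

1094.80 credits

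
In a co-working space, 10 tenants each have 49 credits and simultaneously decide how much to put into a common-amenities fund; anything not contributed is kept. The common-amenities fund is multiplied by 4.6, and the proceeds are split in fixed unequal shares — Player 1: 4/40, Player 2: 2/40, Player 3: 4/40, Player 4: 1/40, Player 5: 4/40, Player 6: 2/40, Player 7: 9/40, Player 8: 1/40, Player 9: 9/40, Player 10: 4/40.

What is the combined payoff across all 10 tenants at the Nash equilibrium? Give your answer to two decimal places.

Each unit j contributes comes back to j as 4.6 × (j's share), so j prefers to contribute only if that share exceeds 1/4.6 = 0.2174; otherwise keeping the unit dominates.
Player 7 and Player 9 are above the threshold, contributing 49 each; the remaining 8 contribute 0. Total contributed: 98.
The common-amenities fund pays out 4.6 × 98 = 450.80 in total (split across the unequal shares, but the aggregate is all that matters for the group sum).
The 8 free-riders keep 49 each, adding 392. Group total = 392 + 450.80 = 842.80.

842.80 credits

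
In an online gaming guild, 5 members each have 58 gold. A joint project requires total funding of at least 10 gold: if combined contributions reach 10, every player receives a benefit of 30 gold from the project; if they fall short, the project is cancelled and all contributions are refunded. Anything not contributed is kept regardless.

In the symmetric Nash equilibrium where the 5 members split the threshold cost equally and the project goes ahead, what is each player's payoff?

Equal share of the threshold: 10/5 = 2.
At this profile no one gains by cutting their contribution: any cut drops the total below 10, the project is cancelled, contributions are refunded, and the deviator ends with 58, which is less than 58 − 2 + 30 = 86. Contributing more than 2 just wastes the excess. So contributing exactly 2 is a best response.
Each player's payoff: 58 − 2 + 30 = 86.

86 gold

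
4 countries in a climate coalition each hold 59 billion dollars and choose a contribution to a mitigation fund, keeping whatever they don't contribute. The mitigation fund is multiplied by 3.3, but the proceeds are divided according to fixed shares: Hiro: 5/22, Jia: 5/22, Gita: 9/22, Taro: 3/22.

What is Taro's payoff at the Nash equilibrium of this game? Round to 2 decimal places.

85.55 billion dollars

A player with share s gets back 3.3·s per unit contributed, so full contribution is dominant for anyone with s > 1/3.3 = 0.3030 and zero contribution is dominant for anyone below.
Gita alone (share 9/22) is above the threshold, contributing 59; the remaining 3 contribute 0. Total contributed: 59.
Taro keeps 59 and receives 3.3 × 59 × 3/22 = 26.55 from the mitigation fund, for a payoff of 85.55.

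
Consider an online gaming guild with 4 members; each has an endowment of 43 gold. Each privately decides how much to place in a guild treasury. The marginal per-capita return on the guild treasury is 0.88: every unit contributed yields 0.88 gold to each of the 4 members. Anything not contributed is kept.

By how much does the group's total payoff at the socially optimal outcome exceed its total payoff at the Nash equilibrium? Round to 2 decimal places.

The private return per contributed unit is 0.88 < 1, so contributing 0 is dominant for every player. At the Nash equilibrium everyone keeps their 43, and the group total is 4 × 43 = 172.
Each contributed unit returns 3.520 to the group as a whole (0.88 to each of 4 players), which exceeds 1, so the social optimum is full contribution: group total = 3.520 × 172 = 605.44.
Efficiency loss = 605.44 − 172 = 433.44.

433.44 gold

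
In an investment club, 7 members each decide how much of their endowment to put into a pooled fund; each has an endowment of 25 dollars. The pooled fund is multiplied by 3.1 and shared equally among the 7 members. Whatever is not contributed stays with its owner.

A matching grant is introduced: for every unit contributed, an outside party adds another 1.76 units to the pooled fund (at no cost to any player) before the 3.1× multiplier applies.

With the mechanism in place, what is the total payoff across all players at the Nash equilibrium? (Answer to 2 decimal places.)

Under the mechanism each unit contributed yields 3.1 × 2.76 / 7 = 1.2223 back to its contributor per unit of net cost, which exceeds 1, making full contribution the dominant choice for everyone.
So the Nash equilibrium is full contribution by all 7; the group earns 3.1 × 2.76 × 175 = 1497.30.

1497.30 dollars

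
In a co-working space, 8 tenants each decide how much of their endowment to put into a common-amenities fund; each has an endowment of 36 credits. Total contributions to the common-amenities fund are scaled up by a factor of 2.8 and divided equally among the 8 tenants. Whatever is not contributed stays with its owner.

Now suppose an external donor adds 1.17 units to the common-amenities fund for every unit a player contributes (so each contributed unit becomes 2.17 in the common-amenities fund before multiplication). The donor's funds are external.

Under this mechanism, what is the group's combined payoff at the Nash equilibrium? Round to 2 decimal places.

288.00 credits

Even with the mechanism, each unit contributed returns only 2.8 × 2.17 / 8 = 0.7595 per unit of net cost, so contributing nothing is still dominant.
At the Nash equilibrium no one contributes; group total payoff = 8 × 36 = 288.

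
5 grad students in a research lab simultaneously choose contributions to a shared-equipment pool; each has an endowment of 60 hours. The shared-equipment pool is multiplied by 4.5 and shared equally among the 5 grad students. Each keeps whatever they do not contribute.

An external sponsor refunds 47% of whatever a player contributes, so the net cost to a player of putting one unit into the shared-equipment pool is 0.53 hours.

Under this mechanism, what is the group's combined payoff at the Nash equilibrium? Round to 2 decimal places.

1491.00 hours

The effective private return per unit is now (4.5/5) / 0.53 = 1.6981 > 1, so every player's dominant strategy flips to full contribution.
So the Nash equilibrium is full contribution by all 5; the group earns 5 × (60 × 0.47 + 4.5 × 60) = 1491.00.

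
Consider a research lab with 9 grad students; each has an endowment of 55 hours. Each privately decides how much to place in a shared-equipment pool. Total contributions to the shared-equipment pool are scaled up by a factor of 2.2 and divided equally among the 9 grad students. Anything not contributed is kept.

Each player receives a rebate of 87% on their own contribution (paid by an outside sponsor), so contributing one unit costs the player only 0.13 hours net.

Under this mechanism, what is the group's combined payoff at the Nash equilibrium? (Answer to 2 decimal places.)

With the mechanism, a contributed unit returns (2.2/9) / 0.13 = 1.8803 per unit of net cost to the contributor — now above 1 — so contributing fully is weakly dominant for every player.
So the Nash equilibrium is full contribution by all 9; the group earns 9 × (55 × 0.87 + 2.2 × 55) = 1519.65.

1519.65 hours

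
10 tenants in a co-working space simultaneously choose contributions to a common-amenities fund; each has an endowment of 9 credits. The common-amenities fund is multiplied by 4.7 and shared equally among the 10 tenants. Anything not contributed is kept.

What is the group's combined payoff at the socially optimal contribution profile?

423.00 credits

Each contributed unit returns 4.700 to the group as a whole (0.4700 to each of 10 players), which exceeds 1, so the social optimum is full contribution: group total = 4.700 × 90 = 423.00.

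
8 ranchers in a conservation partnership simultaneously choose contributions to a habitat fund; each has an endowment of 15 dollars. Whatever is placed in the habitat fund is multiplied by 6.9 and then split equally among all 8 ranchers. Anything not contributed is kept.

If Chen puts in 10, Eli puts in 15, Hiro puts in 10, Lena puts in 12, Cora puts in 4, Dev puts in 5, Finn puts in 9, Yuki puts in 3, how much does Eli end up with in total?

Total contributed: 10 + 15 + 10 + 12 + 4 + 5 + 9 + 3 = 68.
Each receives 6.9 × 68 / 8 = 58.65 from the habitat fund.
Eli keeps 15 − 15 = 0, so Eli's payoff is 0 + 58.65 = 58.65.

58.65 dollars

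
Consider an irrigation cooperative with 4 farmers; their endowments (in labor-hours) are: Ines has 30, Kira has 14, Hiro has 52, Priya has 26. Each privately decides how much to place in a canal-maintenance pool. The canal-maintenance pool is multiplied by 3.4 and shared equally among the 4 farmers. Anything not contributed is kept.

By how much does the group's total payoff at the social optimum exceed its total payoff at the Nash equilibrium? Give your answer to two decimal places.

292.80 labor-hours

The private return per contributed unit is 3.4/4 = 0.8500 < 1 for every player regardless of endowment, so the Nash equilibrium is zero contribution and the group total is Σ E_j = 30 + 14 + 52 + 26 = 122.
Each contributed unit returns 3.400 to the group, so the social optimum is full contribution by everyone: group total = 3.400 × 122 = 414.80.
Efficiency loss = (3.400 − 1) × 122 = 292.80.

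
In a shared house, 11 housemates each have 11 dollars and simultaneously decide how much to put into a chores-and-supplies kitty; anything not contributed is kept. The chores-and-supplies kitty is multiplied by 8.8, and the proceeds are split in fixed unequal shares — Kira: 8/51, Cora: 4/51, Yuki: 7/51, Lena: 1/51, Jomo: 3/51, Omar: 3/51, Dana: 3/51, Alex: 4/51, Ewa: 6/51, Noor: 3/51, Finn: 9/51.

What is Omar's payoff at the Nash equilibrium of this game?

A player with share s gets back 8.8·s per unit contributed, so full contribution is dominant for anyone with s > 1/8.8 = 0.1136 and zero contribution is dominant for anyone below.
Kira, Yuki, Ewa and Finn clear that bar, contributing 11 each; the remaining 7 contribute 0. Total contributed: 44.
Omar keeps 11 and receives 8.8 × 44 × 3/51 = 22.78 from the chores-and-supplies kitty, for a payoff of 33.78.

33.78 dollars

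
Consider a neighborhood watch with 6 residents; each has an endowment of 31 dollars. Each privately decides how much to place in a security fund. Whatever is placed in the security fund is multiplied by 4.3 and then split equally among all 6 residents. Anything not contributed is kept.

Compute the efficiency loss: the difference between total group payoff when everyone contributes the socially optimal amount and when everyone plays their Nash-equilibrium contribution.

Each contributed unit returns 4.3/6 = 0.7167 to its contributor — below 1 — so contributing 0 is dominant for every player. At the Nash equilibrium everyone keeps their 31, and the group total is 6 × 31 = 186.
Each contributed unit returns 4.300 to the group as a whole (0.7167 to each of 6 players), which exceeds 1, so the social optimum is full contribution: group total = 4.300 × 186 = 799.80.
Efficiency loss = 799.80 − 186 = 613.80.

613.80 dollars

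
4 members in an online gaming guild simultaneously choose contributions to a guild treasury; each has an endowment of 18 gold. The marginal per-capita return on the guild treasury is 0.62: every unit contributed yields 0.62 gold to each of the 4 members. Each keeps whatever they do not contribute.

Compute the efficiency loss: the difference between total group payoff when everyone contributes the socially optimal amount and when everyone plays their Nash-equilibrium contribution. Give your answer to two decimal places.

106.56 gold

The private return per contributed unit is 0.62 < 1, so contributing 0 is dominant for every player. At the Nash equilibrium everyone keeps their 18, and the group total is 4 × 18 = 72.
Each contributed unit returns 2.480 to the group as a whole (0.62 to each of 4 players), which exceeds 1, so the social optimum is full contribution: group total = 2.480 × 72 = 178.56.
Efficiency loss = 178.56 − 72 = 106.56.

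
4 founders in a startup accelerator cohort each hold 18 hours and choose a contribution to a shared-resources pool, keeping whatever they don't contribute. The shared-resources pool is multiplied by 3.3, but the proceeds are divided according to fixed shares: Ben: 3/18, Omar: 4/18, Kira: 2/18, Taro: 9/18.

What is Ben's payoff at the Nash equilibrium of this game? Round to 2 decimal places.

Each unit j contributes comes back to j as 3.3 × (j's share), so j prefers to contribute only if that share exceeds 1/3.3 = 0.3030; otherwise keeping the unit dominates.
Taro alone (share 9/18) is above the threshold, contributing 18; the remaining 3 contribute 0. Total contributed: 18.
Ben keeps 18 and receives 3.3 × 18 × 3/18 = 9.90 from the shared-resources pool, for a payoff of 27.90.

27.90 hours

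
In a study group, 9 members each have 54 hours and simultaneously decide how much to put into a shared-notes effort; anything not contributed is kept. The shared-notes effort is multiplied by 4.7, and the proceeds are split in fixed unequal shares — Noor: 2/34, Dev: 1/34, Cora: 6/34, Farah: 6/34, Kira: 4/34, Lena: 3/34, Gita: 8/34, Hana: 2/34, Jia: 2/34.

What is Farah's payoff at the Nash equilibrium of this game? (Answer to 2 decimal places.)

Each unit j contributes comes back to j as 4.7 × (j's share), so j prefers to contribute only if that share exceeds 1/4.7 = 0.2128; otherwise keeping the unit dominates.
Gita alone (share 8/34) is above the threshold, contributing 54; the remaining 8 contribute 0. Total contributed: 54.
Farah keeps 54 and receives 4.7 × 54 × 6/34 = 44.79 from the shared-notes effort, for a payoff of 98.79.

98.79 hours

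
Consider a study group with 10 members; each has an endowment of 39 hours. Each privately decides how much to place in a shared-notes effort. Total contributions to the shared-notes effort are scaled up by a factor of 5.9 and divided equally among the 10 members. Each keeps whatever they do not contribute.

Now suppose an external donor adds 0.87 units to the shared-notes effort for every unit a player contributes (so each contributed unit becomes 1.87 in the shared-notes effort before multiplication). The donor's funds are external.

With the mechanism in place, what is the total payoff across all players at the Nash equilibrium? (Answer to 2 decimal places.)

With the mechanism, a contributed unit returns 5.9 × 1.87 / 10 = 1.1033 per unit of net cost to the contributor — now above 1 — so contributing fully is weakly dominant for every player.
At the Nash equilibrium everyone contributes 39. Group total payoff = 5.9 × 1.87 × 390 = 4302.87.

4302.87 hours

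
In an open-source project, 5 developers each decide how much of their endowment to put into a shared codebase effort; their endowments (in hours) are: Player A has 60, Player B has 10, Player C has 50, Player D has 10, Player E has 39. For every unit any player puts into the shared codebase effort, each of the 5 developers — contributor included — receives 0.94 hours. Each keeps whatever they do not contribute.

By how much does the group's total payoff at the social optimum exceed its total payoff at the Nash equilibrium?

The private return per contributed unit is 0.94 < 1 for everyone, so the Nash equilibrium is zero contribution and the group total is Σ E_j = 60 + 10 + 50 + 10 + 39 = 169.
Each contributed unit returns 4.700 to the group, so the social optimum is full contribution by everyone: group total = 4.700 × 169 = 794.30.
Efficiency loss = (4.700 − 1) × 169 = 625.30.

625.30 hours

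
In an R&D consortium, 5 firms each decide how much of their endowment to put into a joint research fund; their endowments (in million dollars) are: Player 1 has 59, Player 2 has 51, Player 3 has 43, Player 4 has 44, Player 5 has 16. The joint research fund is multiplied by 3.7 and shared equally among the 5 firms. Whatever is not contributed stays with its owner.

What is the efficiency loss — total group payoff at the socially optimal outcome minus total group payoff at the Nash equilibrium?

The private return per contributed unit is 3.7/5 = 0.7400 < 1 for every player regardless of endowment, so the Nash equilibrium is zero contribution and the group total is Σ E_j = 59 + 51 + 43 + 44 + 16 = 213.
Each contributed unit returns 3.700 to the group, so the social optimum is full contribution by everyone: group total = 3.700 × 213 = 788.10.
Efficiency loss = (3.700 − 1) × 213 = 575.10.

575.10 million dollars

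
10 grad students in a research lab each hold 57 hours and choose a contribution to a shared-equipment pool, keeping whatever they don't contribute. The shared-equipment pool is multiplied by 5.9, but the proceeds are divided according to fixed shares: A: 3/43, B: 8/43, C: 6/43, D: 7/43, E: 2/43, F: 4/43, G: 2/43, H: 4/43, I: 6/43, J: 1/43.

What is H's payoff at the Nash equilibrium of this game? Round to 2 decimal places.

88.28 hours

Each unit j contributes comes back to j as 5.9 × (j's share), so j prefers to contribute only if that share exceeds 1/5.9 = 0.1695; otherwise keeping the unit dominates.
The only share above 0.1695 is B's 8/43, contributing 57; the remaining 9 contribute 0. Total contributed: 57.
H keeps 57 and receives 5.9 × 57 × 4/43 = 31.28 from the shared-equipment pool, for a payoff of 88.28.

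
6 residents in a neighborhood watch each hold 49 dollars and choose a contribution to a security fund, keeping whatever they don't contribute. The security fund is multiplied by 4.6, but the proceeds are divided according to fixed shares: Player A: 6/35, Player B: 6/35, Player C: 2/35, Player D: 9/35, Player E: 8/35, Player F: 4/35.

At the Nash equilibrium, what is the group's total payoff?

For player j, contributing a unit is worthwhile iff 4.6 × (j's share) ≥ 1, i.e. iff j's share is at least 0.2174.
Player D and Player E are above the threshold, contributing 49 each; the remaining 4 contribute 0. Total contributed: 98.
The security fund pays out 4.6 × 98 = 450.80 in total (split across the unequal shares, but the aggregate is all that matters for the group sum).
The 4 free-riders keep 49 each, adding 196. Group total = 196 + 450.80 = 646.80.

646.80 dollars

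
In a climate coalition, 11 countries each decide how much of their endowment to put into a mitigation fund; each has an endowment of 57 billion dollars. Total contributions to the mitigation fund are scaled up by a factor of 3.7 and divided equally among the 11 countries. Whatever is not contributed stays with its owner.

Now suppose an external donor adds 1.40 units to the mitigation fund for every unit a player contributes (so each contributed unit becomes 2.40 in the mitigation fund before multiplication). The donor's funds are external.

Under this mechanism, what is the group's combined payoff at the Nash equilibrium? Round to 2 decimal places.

627.00 billion dollars

With the mechanism, a contributed unit returns 3.7 × 2.40 / 11 = 0.8073 per unit of net cost — still below 1 — so contributing 0 remains dominant for every player.
At the Nash equilibrium no one contributes; group total payoff = 11 × 57 = 627.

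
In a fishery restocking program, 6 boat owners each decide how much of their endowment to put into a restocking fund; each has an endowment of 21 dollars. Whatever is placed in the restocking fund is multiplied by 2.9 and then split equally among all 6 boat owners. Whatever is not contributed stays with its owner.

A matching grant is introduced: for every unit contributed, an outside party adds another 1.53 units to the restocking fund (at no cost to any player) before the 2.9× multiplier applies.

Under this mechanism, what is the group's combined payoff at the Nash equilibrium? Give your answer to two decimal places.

924.46 dollars

Under the mechanism each unit contributed yields 2.9 × 2.53 / 6 = 1.2228 back to its contributor per unit of net cost, which exceeds 1, making full contribution the dominant choice for everyone.
At the Nash equilibrium everyone contributes 21. Group total payoff = 2.9 × 2.53 × 126 = 924.46.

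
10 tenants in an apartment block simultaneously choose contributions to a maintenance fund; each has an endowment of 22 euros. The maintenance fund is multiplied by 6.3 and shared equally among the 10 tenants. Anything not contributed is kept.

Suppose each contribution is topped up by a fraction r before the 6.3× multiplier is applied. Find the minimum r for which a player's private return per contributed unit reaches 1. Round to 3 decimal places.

0.587

With matching at rate r, one contributed unit becomes (1 + r) in the maintenance fund and returns 6.3 × (1 + r) / 10 to the contributor.
Setting this equal to 1: 1 + r = 10/6.3 = 1.5873.
So the minimum matching rate is r = 1.5873 − 1 = 0.587.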